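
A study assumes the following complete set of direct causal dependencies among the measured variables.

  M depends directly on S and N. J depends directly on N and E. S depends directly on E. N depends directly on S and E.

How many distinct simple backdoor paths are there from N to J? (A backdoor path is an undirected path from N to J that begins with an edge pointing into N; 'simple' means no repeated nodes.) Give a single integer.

A backdoor path from N to J is any simple undirected path whose first edge points into N (i.e. leaves N via a parent).
Parents of N: {E, S}.
Enumerating:
  P1: N <- E -> J
  P2: N <- S <- E -> J
That exhausts the simple backdoor paths. Count: 2.

2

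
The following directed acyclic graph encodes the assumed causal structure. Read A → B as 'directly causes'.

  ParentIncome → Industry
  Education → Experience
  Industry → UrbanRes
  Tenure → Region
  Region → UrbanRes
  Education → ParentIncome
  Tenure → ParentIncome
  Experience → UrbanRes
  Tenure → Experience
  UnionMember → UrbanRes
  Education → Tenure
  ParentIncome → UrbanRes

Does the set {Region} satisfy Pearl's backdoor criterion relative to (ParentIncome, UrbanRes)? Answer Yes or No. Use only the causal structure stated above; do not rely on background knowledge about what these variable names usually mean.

Backdoor paths from ParentIncome to UrbanRes (paths whose first edge points into ParentIncome):
  P1: ParentIncome <- Education -> Tenure -> Experience -> UrbanRes
  P2: ParentIncome <- Education -> Tenure -> Region -> UrbanRes
  P3: ParentIncome <- Education -> Experience <- Tenure -> Region -> UrbanRes
  P4: ParentIncome <- Education -> Experience -> UrbanRes
  P5: ParentIncome <- Tenure <- Education -> Experience -> UrbanRes
  P6: ParentIncome <- Tenure -> Experience -> UrbanRes
  P7: ParentIncome <- Tenure -> Region -> UrbanRes
Condition 1 (no descendant of ParentIncome in the set): holds — descendants of ParentIncome are {Industry, UrbanRes}; none are in {Region}.
Condition 2 (every backdoor path blocked by {Region}):
  P1: open — no interior node is in the conditioning set.
  P2: blocked at chain node Region ∈ conditioning set.
  P3: blocked at collider Experience (neither it nor any descendant is in the conditioning set).
  P4: open — no interior node is in the conditioning set.
  P5: open — no interior node is in the conditioning set.
  P6: open — no interior node is in the conditioning set.
  P7: blocked at chain node Region ∈ conditioning set.
{Region} does not satisfy the backdoor criterion.

No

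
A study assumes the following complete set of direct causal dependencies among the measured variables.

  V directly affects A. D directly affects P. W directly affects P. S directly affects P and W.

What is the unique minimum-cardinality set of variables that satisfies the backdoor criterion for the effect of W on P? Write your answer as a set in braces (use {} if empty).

{S}

Variables eligible for adjustment (non-descendants of W, excluding W and P): {A, D, S, V}.
Backdoor paths from W to P:
  P1: W <- S -> P
The empty set is not sufficient: P1 (W <- S -> P) has no collider blocking it and no conditioned non-collider, so it is open.
Try {S}:
  P1: blocked at fork node S ∈ conditioning set.
{S} contains no descendant of W and blocks every backdoor path.
No other singleton works — e.g. {D} leaves P1 open — so {S} is the unique smallest valid adjustment set.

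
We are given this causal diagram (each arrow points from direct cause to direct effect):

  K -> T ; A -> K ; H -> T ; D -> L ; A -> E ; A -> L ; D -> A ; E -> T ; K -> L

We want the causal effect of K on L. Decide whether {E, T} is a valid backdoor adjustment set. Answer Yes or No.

No

Backdoor paths from K to L (paths whose first edge points into K):
  P1: K <- A <- D -> L
  P2: K <- A -> L
Condition 1 (no descendant of K in the set): FAILS — T is a descendant of K.
Condition 2 (every backdoor path blocked by {E, T}):
  P1: open — no interior node is in the conditioning set.
  P2: open — no interior node is in the conditioning set.
{E, T} does not satisfy the backdoor criterion.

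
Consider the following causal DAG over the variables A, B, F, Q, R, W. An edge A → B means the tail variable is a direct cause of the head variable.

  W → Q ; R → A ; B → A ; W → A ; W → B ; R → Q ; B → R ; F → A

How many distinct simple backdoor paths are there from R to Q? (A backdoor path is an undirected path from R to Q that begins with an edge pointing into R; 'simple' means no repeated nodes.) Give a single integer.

2

A backdoor path from R to Q is any simple undirected path whose first edge points into R (i.e. leaves R via a parent).
Parents of R: {B}.
Enumerating:
  P1: R <- B <- W -> Q
  P2: R <- B -> A <- W -> Q
That exhausts the simple backdoor paths. Count: 2.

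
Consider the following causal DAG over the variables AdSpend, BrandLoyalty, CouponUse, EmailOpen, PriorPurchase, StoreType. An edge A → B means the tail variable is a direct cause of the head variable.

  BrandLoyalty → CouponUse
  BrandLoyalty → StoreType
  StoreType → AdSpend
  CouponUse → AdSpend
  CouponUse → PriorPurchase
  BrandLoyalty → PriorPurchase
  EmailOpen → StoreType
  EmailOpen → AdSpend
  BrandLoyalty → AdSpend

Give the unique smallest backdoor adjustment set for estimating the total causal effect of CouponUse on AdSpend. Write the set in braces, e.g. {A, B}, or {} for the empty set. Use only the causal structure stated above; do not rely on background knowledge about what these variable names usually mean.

Variables eligible for adjustment (non-descendants of CouponUse, excluding CouponUse and AdSpend): {BrandLoyalty, EmailOpen, StoreType}.
Backdoor paths from CouponUse to AdSpend:
  P1: CouponUse <- BrandLoyalty -> StoreType <- EmailOpen -> AdSpend
  P2: CouponUse <- BrandLoyalty -> StoreType -> AdSpend
  P3: CouponUse <- BrandLoyalty -> AdSpend
The empty set is not sufficient: P2 (CouponUse <- BrandLoyalty -> StoreType -> AdSpend) has no collider blocking it and no conditioned non-collider, so it is open.
Try {BrandLoyalty}:
  P1: blocked at fork node BrandLoyalty ∈ conditioning set.
  P2: blocked at fork node BrandLoyalty ∈ conditioning set.
  P3: blocked at fork node BrandLoyalty ∈ conditioning set.
{BrandLoyalty} contains no descendant of CouponUse and blocks every backdoor path.
No other singleton works — e.g. {EmailOpen} leaves P2 open — so {BrandLoyalty} is the unique smallest valid adjustment set.

{BrandLoyalty}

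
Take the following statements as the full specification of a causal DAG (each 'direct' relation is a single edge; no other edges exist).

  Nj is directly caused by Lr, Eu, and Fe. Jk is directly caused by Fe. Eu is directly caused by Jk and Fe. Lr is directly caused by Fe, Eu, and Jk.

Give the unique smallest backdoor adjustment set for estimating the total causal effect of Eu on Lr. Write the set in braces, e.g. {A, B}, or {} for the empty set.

{Fe, Jk}

Variables eligible for adjustment (non-descendants of Eu, excluding Eu and Lr): {Fe, Jk}.
Backdoor paths from Eu to Lr:
  P1: Eu <- Fe -> Jk -> Lr
  P2: Eu <- Fe -> Lr
  P3: Eu <- Fe -> Nj <- Lr
  P4: Eu <- Jk <- Fe -> Lr
  P5: Eu <- Jk <- Fe -> Nj <- Lr
  P6: Eu <- Jk -> Lr
The empty set is not sufficient: P1 (Eu <- Fe -> Jk -> Lr) has no collider blocking it and no conditioned non-collider, so it is open.
Try {Fe, Jk}:
  P1: blocked at fork node Fe ∈ conditioning set.
  P2: blocked at fork node Fe ∈ conditioning set.
  P3: blocked at fork node Fe ∈ conditioning set.
  P4: blocked at chain node Jk ∈ conditioning set.
  P5: blocked at chain node Jk ∈ conditioning set.
  P6: blocked at fork node Jk ∈ conditioning set.
{Fe, Jk} contains no descendant of Eu and blocks every backdoor path.
Every element of {Fe, Jk} is needed (dropping Fe leaves P2 open; dropping Jk leaves P6 open), so no proper subset is valid.
Among all size-2 subsets of the eligible variables, only {Fe, Jk} blocks every backdoor path, so it is the unique smallest valid adjustment set.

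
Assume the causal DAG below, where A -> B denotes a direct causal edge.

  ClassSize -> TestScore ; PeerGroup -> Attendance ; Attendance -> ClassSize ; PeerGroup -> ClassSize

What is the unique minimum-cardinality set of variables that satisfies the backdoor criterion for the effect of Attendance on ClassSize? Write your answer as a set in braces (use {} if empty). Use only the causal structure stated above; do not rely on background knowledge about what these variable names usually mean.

Variables eligible for adjustment (non-descendants of Attendance, excluding Attendance and ClassSize): {PeerGroup}.
Backdoor paths from Attendance to ClassSize:
  P1: Attendance <- PeerGroup -> ClassSize
The empty set is not sufficient: P1 (Attendance <- PeerGroup -> ClassSize) has no collider blocking it and no conditioned non-collider, so it is open.
Try {PeerGroup}:
  P1: blocked at fork node PeerGroup ∈ conditioning set.
{PeerGroup} contains no descendant of Attendance and blocks every backdoor path.
{PeerGroup} is the unique smallest valid adjustment set.

{PeerGroup}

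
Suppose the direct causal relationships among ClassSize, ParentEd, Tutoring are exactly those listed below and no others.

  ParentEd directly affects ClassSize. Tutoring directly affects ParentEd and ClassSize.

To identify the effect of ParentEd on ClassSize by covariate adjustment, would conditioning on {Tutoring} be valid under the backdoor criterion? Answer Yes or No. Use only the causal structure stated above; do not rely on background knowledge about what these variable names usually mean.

Backdoor paths from ParentEd to ClassSize (paths whose first edge points into ParentEd):
  P1: ParentEd <- Tutoring -> ClassSize
Condition 1 (no descendant of ParentEd in the set): holds — descendants of ParentEd are {ClassSize}; none are in {Tutoring}.
Condition 2 (every backdoor path blocked by {Tutoring}):
  P1: blocked at fork node Tutoring ∈ conditioning set.
{Tutoring} satisfies the backdoor criterion.

Yes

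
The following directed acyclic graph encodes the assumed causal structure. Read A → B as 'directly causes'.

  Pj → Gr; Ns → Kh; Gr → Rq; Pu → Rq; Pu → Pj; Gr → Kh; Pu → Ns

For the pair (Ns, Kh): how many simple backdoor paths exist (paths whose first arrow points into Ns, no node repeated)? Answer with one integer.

2

A backdoor path from Ns to Kh is any simple undirected path whose first edge points into Ns (i.e. leaves Ns via a parent).
Parents of Ns: {Pu}.
Enumerating:
  P1: Ns <- Pu -> Pj -> Gr -> Kh
  P2: Ns <- Pu -> Rq <- Gr -> Kh
That exhausts the simple backdoor paths. Count: 2.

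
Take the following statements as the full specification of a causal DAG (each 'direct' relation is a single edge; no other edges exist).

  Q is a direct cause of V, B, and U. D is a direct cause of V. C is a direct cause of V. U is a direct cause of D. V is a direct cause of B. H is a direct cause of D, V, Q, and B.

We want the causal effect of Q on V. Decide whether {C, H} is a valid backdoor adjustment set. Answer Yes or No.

Backdoor paths from Q to V (paths whose first edge points into Q):
  P1: Q <- H -> D -> V
  P2: Q <- H -> V
  P3: Q <- H -> B <- V
Condition 1 (no descendant of Q in the set): holds — descendants of Q are {B, D, U, V}; none are in {C, H}.
Condition 2 (every backdoor path blocked by {C, H}):
  P1: blocked at fork node H ∈ conditioning set.
  P2: blocked at fork node H ∈ conditioning set.
  P3: blocked at fork node H ∈ conditioning set.
{C, H} satisfies the backdoor criterion.

Yes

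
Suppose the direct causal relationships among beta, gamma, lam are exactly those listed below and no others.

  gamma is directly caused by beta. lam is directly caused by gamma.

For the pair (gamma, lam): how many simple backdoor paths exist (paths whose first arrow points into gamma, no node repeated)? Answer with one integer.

0

A backdoor path from gamma to lam is any simple undirected path whose first edge points into gamma (i.e. leaves gamma via a parent).
Parents of gamma: {beta}.
No simple path from any parent of gamma reaches lam without revisiting gamma, so there are no backdoor paths.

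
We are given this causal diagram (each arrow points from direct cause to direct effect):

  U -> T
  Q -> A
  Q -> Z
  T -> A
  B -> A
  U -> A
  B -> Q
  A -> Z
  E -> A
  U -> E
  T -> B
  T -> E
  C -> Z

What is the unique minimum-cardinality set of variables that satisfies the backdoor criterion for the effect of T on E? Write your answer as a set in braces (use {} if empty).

Variables eligible for adjustment (non-descendants of T, excluding T and E): {C, U}.
Backdoor paths from T to E:
  P1: T <- U -> E
  P2: T <- U -> A <- E
The empty set is not sufficient: P1 (T <- U -> E) has no collider blocking it and no conditioned non-collider, so it is open.
Try {U}:
  P1: blocked at fork node U ∈ conditioning set.
  P2: blocked at fork node U ∈ conditioning set.
{U} contains no descendant of T and blocks every backdoor path.
No other singleton works — e.g. {C} leaves P1 open — so {U} is the unique smallest valid adjustment set.

{U}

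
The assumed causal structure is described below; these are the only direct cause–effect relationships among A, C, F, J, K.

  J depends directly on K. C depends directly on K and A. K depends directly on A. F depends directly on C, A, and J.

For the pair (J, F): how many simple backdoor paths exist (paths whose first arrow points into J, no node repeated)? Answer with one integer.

4

A backdoor path from J to F is any simple undirected path whose first edge points into J (i.e. leaves J via a parent).
Parents of J: {K}.
Enumerating:
  P1: J <- K <- A -> C -> F
  P2: J <- K <- A -> F
  P3: J <- K -> C <- A -> F
  P4: J <- K -> C -> F
That exhausts the simple backdoor paths. Count: 4.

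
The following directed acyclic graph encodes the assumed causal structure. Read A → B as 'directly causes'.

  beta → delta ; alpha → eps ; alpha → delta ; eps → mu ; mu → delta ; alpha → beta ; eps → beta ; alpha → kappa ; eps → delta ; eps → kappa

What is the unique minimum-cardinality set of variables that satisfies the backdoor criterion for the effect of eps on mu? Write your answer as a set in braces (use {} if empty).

Variables eligible for adjustment (non-descendants of eps, excluding eps and mu): {alpha}.
Backdoor paths from eps to mu:
  P1: eps <- alpha -> beta -> delta <- mu
  P2: eps <- alpha -> delta <- mu
Each backdoor path contains an unconditioned collider, so every path is already blocked with the empty conditioning set:
  P1: blocked at collider delta (neither it nor any descendant is in the conditioning set).
  P2: blocked at collider delta (neither it nor any descendant is in the conditioning set).
The empty set is therefore the unique smallest valid set.

{}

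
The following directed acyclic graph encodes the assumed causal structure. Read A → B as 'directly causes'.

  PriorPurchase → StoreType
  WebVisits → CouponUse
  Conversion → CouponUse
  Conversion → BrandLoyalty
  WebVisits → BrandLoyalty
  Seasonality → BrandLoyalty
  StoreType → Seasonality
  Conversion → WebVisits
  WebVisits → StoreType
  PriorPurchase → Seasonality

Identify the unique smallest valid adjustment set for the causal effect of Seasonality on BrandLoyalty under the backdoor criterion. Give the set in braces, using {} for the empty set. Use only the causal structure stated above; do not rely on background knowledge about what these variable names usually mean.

Variables eligible for adjustment (non-descendants of Seasonality, excluding Seasonality and BrandLoyalty): {Conversion, CouponUse, PriorPurchase, StoreType, WebVisits}.
Backdoor paths from Seasonality to BrandLoyalty:
  P1: Seasonality <- PriorPurchase -> StoreType <- WebVisits <- Conversion -> BrandLoyalty
  P2: Seasonality <- PriorPurchase -> StoreType <- WebVisits -> CouponUse <- Conversion -> BrandLoyalty
  P3: Seasonality <- PriorPurchase -> StoreType <- WebVisits -> BrandLoyalty
  P4: Seasonality <- StoreType <- WebVisits <- Conversion -> BrandLoyalty
  P5: Seasonality <- StoreType <- WebVisits -> CouponUse <- Conversion -> BrandLoyalty
  P6: Seasonality <- StoreType <- WebVisits -> BrandLoyalty
The empty set is not sufficient: P4 (Seasonality <- StoreType <- WebVisits <- Conversion -> BrandLoyalty) has no collider blocking it and no conditioned non-collider, so it is open.
Try {WebVisits}:
  P1: blocked at collider StoreType (neither it nor any descendant is in the conditioning set).
  P2: blocked at collider StoreType (neither it nor any descendant is in the conditioning set).
  P3: blocked at collider StoreType (neither it nor any descendant is in the conditioning set).
  P4: blocked at chain node WebVisits ∈ conditioning set.
  P5: blocked at fork node WebVisits ∈ conditioning set.
  P6: blocked at fork node WebVisits ∈ conditioning set.
{WebVisits} contains no descendant of Seasonality and blocks every backdoor path.
No other singleton works — e.g. {PriorPurchase} leaves P4 open — so {WebVisits} is the unique smallest valid adjustment set.

{WebVisits}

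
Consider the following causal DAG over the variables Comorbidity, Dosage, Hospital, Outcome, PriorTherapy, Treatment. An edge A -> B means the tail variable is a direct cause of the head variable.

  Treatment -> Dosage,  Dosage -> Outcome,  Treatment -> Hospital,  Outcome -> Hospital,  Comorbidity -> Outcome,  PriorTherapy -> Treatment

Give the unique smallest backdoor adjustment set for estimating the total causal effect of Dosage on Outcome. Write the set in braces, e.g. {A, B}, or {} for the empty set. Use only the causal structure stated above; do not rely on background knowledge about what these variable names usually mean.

Variables eligible for adjustment (non-descendants of Dosage, excluding Dosage and Outcome): {Comorbidity, PriorTherapy, Treatment}.
Backdoor paths from Dosage to Outcome:
  P1: Dosage <- Treatment -> Hospital <- Outcome
Each backdoor path contains an unconditioned collider, so every path is already blocked with the empty conditioning set:
  P1: blocked at collider Hospital (neither it nor any descendant is in the conditioning set).
The empty set is therefore the unique smallest valid set.

{}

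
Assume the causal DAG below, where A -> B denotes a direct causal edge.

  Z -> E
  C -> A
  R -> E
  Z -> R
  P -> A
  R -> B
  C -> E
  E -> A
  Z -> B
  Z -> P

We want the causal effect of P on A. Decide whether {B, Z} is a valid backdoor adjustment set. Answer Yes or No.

Yes

Backdoor paths from P to A (paths whose first edge points into P):
  P1: P <- Z -> R -> E <- C -> A
  P2: P <- Z -> R -> E -> A
  P3: P <- Z -> E <- C -> A
  P4: P <- Z -> E -> A
  P5: P <- Z -> B <- R -> E <- C -> A
  P6: P <- Z -> B <- R -> E -> A
Condition 1 (no descendant of P in the set): holds — descendants of P are {A}; none are in {B, Z}.
Condition 2 (every backdoor path blocked by {B, Z}):
  P1: blocked at fork node Z ∈ conditioning set.
  P2: blocked at fork node Z ∈ conditioning set.
  P3: blocked at fork node Z ∈ conditioning set.
  P4: blocked at fork node Z ∈ conditioning set.
  P5: blocked at fork node Z ∈ conditioning set.
  P6: blocked at fork node Z ∈ conditioning set.
{B, Z} satisfies the backdoor criterion.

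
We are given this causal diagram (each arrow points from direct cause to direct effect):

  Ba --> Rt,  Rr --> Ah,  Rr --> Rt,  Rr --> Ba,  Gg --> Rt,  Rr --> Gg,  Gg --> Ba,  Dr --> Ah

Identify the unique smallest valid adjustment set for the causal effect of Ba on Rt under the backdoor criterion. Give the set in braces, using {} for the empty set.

{Gg, Rr}

Variables eligible for adjustment (non-descendants of Ba, excluding Ba and Rt): {Ah, Dr, Gg, Rr}.
Backdoor paths from Ba to Rt:
  P1: Ba <- Rr -> Gg -> Rt
  P2: Ba <- Rr -> Rt
  P3: Ba <- Gg <- Rr -> Rt
  P4: Ba <- Gg -> Rt
The empty set is not sufficient: P1 (Ba <- Rr -> Gg -> Rt) has no collider blocking it and no conditioned non-collider, so it is open.
Try {Gg, Rr}:
  P1: blocked at fork node Rr ∈ conditioning set.
  P2: blocked at fork node Rr ∈ conditioning set.
  P3: blocked at chain node Gg ∈ conditioning set.
  P4: blocked at fork node Gg ∈ conditioning set.
{Gg, Rr} contains no descendant of Ba and blocks every backdoor path.
Every element of {Gg, Rr} is needed (dropping Gg leaves P4 open; dropping Rr leaves P2 open), so no proper subset is valid.
Among all size-2 subsets of the eligible variables, only {Gg, Rr} blocks every backdoor path, so it is the unique smallest valid adjustment set.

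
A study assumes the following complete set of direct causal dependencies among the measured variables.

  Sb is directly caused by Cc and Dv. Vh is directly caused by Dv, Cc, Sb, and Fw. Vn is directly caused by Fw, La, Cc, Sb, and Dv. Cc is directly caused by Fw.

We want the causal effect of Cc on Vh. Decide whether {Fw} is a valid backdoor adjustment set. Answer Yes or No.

Yes

Backdoor paths from Cc to Vh (paths whose first edge points into Cc):
  P1: Cc <- Fw -> Vh
  P2: Cc <- Fw -> Vn <- Dv -> Sb -> Vh
  P3: Cc <- Fw -> Vn <- Dv -> Vh
  P4: Cc <- Fw -> Vn <- Sb <- Dv -> Vh
  P5: Cc <- Fw -> Vn <- Sb -> Vh
Condition 1 (no descendant of Cc in the set): holds — descendants of Cc are {Sb, Vh, Vn}; none are in {Fw}.
Condition 2 (every backdoor path blocked by {Fw}):
  P1: blocked at fork node Fw ∈ conditioning set.
  P2: blocked at fork node Fw ∈ conditioning set.
  P3: blocked at fork node Fw ∈ conditioning set.
  P4: blocked at fork node Fw ∈ conditioning set.
  P5: blocked at fork node Fw ∈ conditioning set.
{Fw} satisfies the backdoor criterion.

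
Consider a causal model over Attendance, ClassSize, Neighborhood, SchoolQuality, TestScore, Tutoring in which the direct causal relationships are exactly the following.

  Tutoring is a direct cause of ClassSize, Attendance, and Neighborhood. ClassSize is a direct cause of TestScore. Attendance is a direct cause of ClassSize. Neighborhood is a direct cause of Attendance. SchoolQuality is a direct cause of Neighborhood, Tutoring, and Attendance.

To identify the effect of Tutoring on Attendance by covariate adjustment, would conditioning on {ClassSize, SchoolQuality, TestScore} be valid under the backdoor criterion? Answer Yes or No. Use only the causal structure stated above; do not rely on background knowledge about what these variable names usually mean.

No

Backdoor paths from Tutoring to Attendance (paths whose first edge points into Tutoring):
  P1: Tutoring <- SchoolQuality -> Neighborhood -> Attendance
  P2: Tutoring <- SchoolQuality -> Attendance
Condition 1 (no descendant of Tutoring in the set): FAILS — ClassSize and TestScore are descendants of Tutoring.
Condition 2 (every backdoor path blocked by {ClassSize, SchoolQuality, TestScore}):
  P1: blocked at fork node SchoolQuality ∈ conditioning set.
  P2: blocked at fork node SchoolQuality ∈ conditioning set.
{ClassSize, SchoolQuality, TestScore} does not satisfy the backdoor criterion.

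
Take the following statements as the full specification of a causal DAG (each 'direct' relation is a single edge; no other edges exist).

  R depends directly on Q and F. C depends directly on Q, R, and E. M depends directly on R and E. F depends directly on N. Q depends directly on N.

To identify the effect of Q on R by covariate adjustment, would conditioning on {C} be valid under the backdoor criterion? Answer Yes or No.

No

Backdoor paths from Q to R (paths whose first edge points into Q):
  P1: Q <- N -> F -> R
Condition 1 (no descendant of Q in the set): FAILS — C is a descendant of Q.
Condition 2 (every backdoor path blocked by {C}):
  P1: open — no interior node is in the conditioning set.
{C} does not satisfy the backdoor criterion.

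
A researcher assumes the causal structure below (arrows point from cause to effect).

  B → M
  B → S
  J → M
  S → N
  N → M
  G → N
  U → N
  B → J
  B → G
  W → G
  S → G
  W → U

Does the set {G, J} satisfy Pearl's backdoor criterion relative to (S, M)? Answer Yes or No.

No

Backdoor paths from S to M (paths whose first edge points into S):
  P1: S <- B -> G <- W -> U -> N -> M
  P2: S <- B -> G -> N -> M
  P3: S <- B -> J -> M
  P4: S <- B -> M
Condition 1 (no descendant of S in the set): FAILS — G is a descendant of S.
Condition 2 (every backdoor path blocked by {G, J}):
  P1: open — collider(s) G are conditioned on (or have a conditioned descendant) and no non-collider on the path is in the set.
  P2: blocked at chain node G ∈ conditioning set.
  P3: blocked at chain node J ∈ conditioning set.
  P4: open — no interior node is in the conditioning set.
{G, J} does not satisfy the backdoor criterion.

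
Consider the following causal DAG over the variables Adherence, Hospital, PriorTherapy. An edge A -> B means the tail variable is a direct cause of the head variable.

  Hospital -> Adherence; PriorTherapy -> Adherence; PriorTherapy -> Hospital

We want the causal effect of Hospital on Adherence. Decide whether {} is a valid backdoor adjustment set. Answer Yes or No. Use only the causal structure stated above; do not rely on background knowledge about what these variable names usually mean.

Backdoor paths from Hospital to Adherence (paths whose first edge points into Hospital):
  P1: Hospital <- PriorTherapy -> Adherence
Condition 1 (no descendant of Hospital in the set): holds — descendants of Hospital are {Adherence}; none are in {}.
Condition 2 (every backdoor path blocked by {}):
  P1: open — no interior node is in the conditioning set.
{} does not satisfy the backdoor criterion.

No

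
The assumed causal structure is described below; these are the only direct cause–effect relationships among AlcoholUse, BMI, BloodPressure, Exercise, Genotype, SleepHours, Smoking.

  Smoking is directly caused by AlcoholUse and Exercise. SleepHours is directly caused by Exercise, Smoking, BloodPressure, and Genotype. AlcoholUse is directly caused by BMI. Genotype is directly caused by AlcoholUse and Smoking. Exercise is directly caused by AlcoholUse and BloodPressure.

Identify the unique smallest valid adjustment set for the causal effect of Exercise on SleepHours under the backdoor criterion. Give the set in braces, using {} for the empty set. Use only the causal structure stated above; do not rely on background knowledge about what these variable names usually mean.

{AlcoholUse, BloodPressure}

Variables eligible for adjustment (non-descendants of Exercise, excluding Exercise and SleepHours): {AlcoholUse, BMI, BloodPressure}.
Backdoor paths from Exercise to SleepHours:
  P1: Exercise <- BloodPressure -> SleepHours
  P2: Exercise <- AlcoholUse -> Smoking -> Genotype -> SleepHours
  P3: Exercise <- AlcoholUse -> Smoking -> SleepHours
  P4: Exercise <- AlcoholUse -> Genotype <- Smoking -> SleepHours
  P5: Exercise <- AlcoholUse -> Genotype -> SleepHours
The empty set is not sufficient: P1 (Exercise <- BloodPressure -> SleepHours) has no collider blocking it and no conditioned non-collider, so it is open.
Try {AlcoholUse, BloodPressure}:
  P1: blocked at fork node BloodPressure ∈ conditioning set.
  P2: blocked at fork node AlcoholUse ∈ conditioning set.
  P3: blocked at fork node AlcoholUse ∈ conditioning set.
  P4: blocked at fork node AlcoholUse ∈ conditioning set.
  P5: blocked at fork node AlcoholUse ∈ conditioning set.
{AlcoholUse, BloodPressure} contains no descendant of Exercise and blocks every backdoor path.
Every element of {AlcoholUse, BloodPressure} is needed (dropping AlcoholUse leaves P2 open; dropping BloodPressure leaves P1 open), so no proper subset is valid.
Among all size-2 subsets of the eligible variables, only {AlcoholUse, BloodPressure} blocks every backdoor path, so it is the unique smallest valid adjustment set.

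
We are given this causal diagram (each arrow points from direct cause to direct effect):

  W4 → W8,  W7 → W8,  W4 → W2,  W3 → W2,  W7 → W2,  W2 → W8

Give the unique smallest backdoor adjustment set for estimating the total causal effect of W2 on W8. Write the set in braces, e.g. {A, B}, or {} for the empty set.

Variables eligible for adjustment (non-descendants of W2, excluding W2 and W8): {W3, W4, W7}.
Backdoor paths from W2 to W8:
  P1: W2 <- W4 -> W8
  P2: W2 <- W7 -> W8
The empty set is not sufficient: P1 (W2 <- W4 -> W8) has no collider blocking it and no conditioned non-collider, so it is open.
Try {W4, W7}:
  P1: blocked at fork node W4 ∈ conditioning set.
  P2: blocked at fork node W7 ∈ conditioning set.
{W4, W7} contains no descendant of W2 and blocks every backdoor path.
Every element of {W4, W7} is needed (dropping W4 leaves P1 open; dropping W7 leaves P2 open), so no proper subset is valid.
Among all size-2 subsets of the eligible variables, only {W4, W7} blocks every backdoor path, so it is the unique smallest valid adjustment set.

{W4, W7}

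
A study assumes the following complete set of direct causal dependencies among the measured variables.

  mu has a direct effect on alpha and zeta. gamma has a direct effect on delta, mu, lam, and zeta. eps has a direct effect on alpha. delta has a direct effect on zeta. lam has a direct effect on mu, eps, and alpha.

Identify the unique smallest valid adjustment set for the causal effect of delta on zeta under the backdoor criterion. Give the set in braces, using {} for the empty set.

{gamma}

Variables eligible for adjustment (non-descendants of delta, excluding delta and zeta): {alpha, eps, gamma, lam, mu}.
Backdoor paths from delta to zeta:
  P1: delta <- gamma -> lam -> eps -> alpha <- mu -> zeta
  P2: delta <- gamma -> lam -> mu -> zeta
  P3: delta <- gamma -> lam -> alpha <- mu -> zeta
  P4: delta <- gamma -> mu -> zeta
  P5: delta <- gamma -> zeta
The empty set is not sufficient: P2 (delta <- gamma -> lam -> mu -> zeta) has no collider blocking it and no conditioned non-collider, so it is open.
Try {gamma}:
  P1: blocked at fork node gamma ∈ conditioning set.
  P2: blocked at fork node gamma ∈ conditioning set.
  P3: blocked at fork node gamma ∈ conditioning set.
  P4: blocked at fork node gamma ∈ conditioning set.
  P5: blocked at fork node gamma ∈ conditioning set.
{gamma} contains no descendant of delta and blocks every backdoor path.
No other singleton works — e.g. {lam} leaves P4 open — so {gamma} is the unique smallest valid adjustment set.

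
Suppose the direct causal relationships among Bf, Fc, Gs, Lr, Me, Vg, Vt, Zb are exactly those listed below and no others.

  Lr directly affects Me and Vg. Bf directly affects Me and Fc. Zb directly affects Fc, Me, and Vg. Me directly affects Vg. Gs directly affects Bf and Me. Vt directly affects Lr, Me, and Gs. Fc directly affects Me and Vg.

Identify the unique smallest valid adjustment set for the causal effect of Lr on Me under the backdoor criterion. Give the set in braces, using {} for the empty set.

{Vt}

Variables eligible for adjustment (non-descendants of Lr, excluding Lr and Me): {Bf, Fc, Gs, Vt, Zb}.
Backdoor paths from Lr to Me:
  P1: Lr <- Vt -> Gs -> Bf -> Fc <- Zb -> Me
  P2: Lr <- Vt -> Gs -> Bf -> Fc <- Zb -> Vg <- Me
  P3: Lr <- Vt -> Gs -> Bf -> Fc -> Me
  P4: Lr <- Vt -> Gs -> Bf -> Fc -> Vg <- Zb -> Me
  P5: Lr <- Vt -> Gs -> Bf -> Fc -> Vg <- Me
  P6: Lr <- Vt -> Gs -> Bf -> Me
  P7: Lr <- Vt -> Gs -> Me
  P8: Lr <- Vt -> Me
The empty set is not sufficient: P3 (Lr <- Vt -> Gs -> Bf -> Fc -> Me) has no collider blocking it and no conditioned non-collider, so it is open.
Try {Vt}:
  P1: blocked at fork node Vt ∈ conditioning set.
  P2: blocked at fork node Vt ∈ conditioning set.
  P3: blocked at fork node Vt ∈ conditioning set.
  P4: blocked at fork node Vt ∈ conditioning set.
  P5: blocked at fork node Vt ∈ conditioning set.
  P6: blocked at fork node Vt ∈ conditioning set.
  P7: blocked at fork node Vt ∈ conditioning set.
  P8: blocked at fork node Vt ∈ conditioning set.
{Vt} contains no descendant of Lr and blocks every backdoor path.
No other singleton works — e.g. {Zb} leaves P3 open — so {Vt} is the unique smallest valid adjustment set.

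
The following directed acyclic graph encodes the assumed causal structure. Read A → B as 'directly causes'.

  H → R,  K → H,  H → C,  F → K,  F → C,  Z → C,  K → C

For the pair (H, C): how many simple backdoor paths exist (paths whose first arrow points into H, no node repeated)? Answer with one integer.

A backdoor path from H to C is any simple undirected path whose first edge points into H (i.e. leaves H via a parent).
Parents of H: {K}.
Enumerating:
  P1: H <- K <- F -> C
  P2: H <- K -> C
That exhausts the simple backdoor paths. Count: 2.

2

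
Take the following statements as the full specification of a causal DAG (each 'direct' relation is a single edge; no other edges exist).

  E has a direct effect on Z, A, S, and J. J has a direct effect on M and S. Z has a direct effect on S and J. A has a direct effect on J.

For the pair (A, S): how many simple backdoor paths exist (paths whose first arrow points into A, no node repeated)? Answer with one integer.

5

A backdoor path from A to S is any simple undirected path whose first edge points into A (i.e. leaves A via a parent).
Parents of A: {E}.
Enumerating:
  P1: A <- E -> Z -> J -> S
  P2: A <- E -> Z -> S
  P3: A <- E -> J <- Z -> S
  P4: A <- E -> J -> S
  P5: A <- E -> S
That exhausts the simple backdoor paths. Count: 5.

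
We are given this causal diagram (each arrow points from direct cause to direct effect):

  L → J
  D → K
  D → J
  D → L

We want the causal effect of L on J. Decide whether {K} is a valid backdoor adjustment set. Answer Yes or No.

No

Backdoor paths from L to J (paths whose first edge points into L):
  P1: L <- D -> J
Condition 1 (no descendant of L in the set): holds — descendants of L are {J}; none are in {K}.
Condition 2 (every backdoor path blocked by {K}):
  P1: open — no interior node is in the conditioning set.
{K} does not satisfy the backdoor criterion.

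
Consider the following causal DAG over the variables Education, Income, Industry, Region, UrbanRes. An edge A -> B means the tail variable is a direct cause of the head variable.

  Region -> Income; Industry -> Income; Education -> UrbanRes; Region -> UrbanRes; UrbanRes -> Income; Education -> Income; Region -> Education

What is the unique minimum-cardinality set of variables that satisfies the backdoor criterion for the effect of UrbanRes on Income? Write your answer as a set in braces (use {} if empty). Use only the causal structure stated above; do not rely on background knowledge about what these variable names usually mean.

Variables eligible for adjustment (non-descendants of UrbanRes, excluding UrbanRes and Income): {Education, Industry, Region}.
Backdoor paths from UrbanRes to Income:
  P1: UrbanRes <- Region -> Education -> Income
  P2: UrbanRes <- Region -> Income
  P3: UrbanRes <- Education <- Region -> Income
  P4: UrbanRes <- Education -> Income
The empty set is not sufficient: P1 (UrbanRes <- Region -> Education -> Income) has no collider blocking it and no conditioned non-collider, so it is open.
Try {Education, Region}:
  P1: blocked at fork node Region ∈ conditioning set.
  P2: blocked at fork node Region ∈ conditioning set.
  P3: blocked at chain node Education ∈ conditioning set.
  P4: blocked at fork node Education ∈ conditioning set.
{Education, Region} contains no descendant of UrbanRes and blocks every backdoor path.
Every element of {Education, Region} is needed (dropping Education leaves P4 open; dropping Region leaves P2 open), so no proper subset is valid.
Among all size-2 subsets of the eligible variables, only {Education, Region} blocks every backdoor path, so it is the unique smallest valid adjustment set.

{Education, Region}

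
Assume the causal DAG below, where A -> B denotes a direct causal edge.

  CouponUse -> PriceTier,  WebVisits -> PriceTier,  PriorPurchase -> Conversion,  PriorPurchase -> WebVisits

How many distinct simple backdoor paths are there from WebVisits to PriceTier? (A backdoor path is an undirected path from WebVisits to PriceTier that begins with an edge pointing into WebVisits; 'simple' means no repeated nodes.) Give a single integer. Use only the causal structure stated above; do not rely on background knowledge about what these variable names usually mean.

A backdoor path from WebVisits to PriceTier is any simple undirected path whose first edge points into WebVisits (i.e. leaves WebVisits via a parent).
Parents of WebVisits: {PriorPurchase}.
No simple path from any parent of WebVisits reaches PriceTier without revisiting WebVisits, so there are no backdoor paths.

0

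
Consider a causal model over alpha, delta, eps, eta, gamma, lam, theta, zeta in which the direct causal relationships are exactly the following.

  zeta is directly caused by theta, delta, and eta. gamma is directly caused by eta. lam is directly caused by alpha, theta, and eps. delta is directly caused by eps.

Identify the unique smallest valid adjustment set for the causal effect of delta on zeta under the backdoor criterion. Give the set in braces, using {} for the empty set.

Variables eligible for adjustment (non-descendants of delta, excluding delta and zeta): {alpha, eps, eta, gamma, lam, theta}.
Backdoor paths from delta to zeta:
  P1: delta <- eps -> lam <- theta -> zeta
Each backdoor path contains an unconditioned collider, so every path is already blocked with the empty conditioning set:
  P1: blocked at collider lam (neither it nor any descendant is in the conditioning set).
The empty set is therefore the unique smallest valid set.

{}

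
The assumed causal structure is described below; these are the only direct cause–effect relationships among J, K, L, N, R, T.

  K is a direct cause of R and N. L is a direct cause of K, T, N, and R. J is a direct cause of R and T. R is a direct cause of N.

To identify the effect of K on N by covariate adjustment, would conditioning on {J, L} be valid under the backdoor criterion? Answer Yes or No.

Backdoor paths from K to N (paths whose first edge points into K):
  P1: K <- L -> R -> N
  P2: K <- L -> T <- J -> R -> N
  P3: K <- L -> N
Condition 1 (no descendant of K in the set): holds — descendants of K are {N, R}; none are in {J, L}.
Condition 2 (every backdoor path blocked by {J, L}):
  P1: blocked at fork node L ∈ conditioning set.
  P2: blocked at fork node L ∈ conditioning set.
  P3: blocked at fork node L ∈ conditioning set.
{J, L} satisfies the backdoor criterion.

Yes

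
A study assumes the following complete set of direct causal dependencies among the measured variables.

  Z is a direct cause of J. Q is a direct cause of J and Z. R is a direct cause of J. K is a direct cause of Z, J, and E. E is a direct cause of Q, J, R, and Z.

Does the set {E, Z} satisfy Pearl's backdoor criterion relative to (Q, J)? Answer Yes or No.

Backdoor paths from Q to J (paths whose first edge points into Q):
  P1: Q <- E <- K -> Z -> J
  P2: Q <- E <- K -> J
  P3: Q <- E -> R -> J
  P4: Q <- E -> Z <- K -> J
  P5: Q <- E -> Z -> J
  P6: Q <- E -> J
Condition 1 (no descendant of Q in the set): FAILS — Z is a descendant of Q.
Condition 2 (every backdoor path blocked by {E, Z}):
  P1: blocked at chain node E ∈ conditioning set.
  P2: blocked at chain node E ∈ conditioning set.
  P3: blocked at fork node E ∈ conditioning set.
  P4: blocked at fork node E ∈ conditioning set.
  P5: blocked at fork node E ∈ conditioning set.
  P6: blocked at fork node E ∈ conditioning set.
{E, Z} does not satisfy the backdoor criterion.

No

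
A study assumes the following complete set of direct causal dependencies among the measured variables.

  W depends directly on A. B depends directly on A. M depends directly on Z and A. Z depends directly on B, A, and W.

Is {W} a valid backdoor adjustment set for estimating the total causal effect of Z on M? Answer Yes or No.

Backdoor paths from Z to M (paths whose first edge points into Z):
  P1: Z <- A -> M
  P2: Z <- B <- A -> M
  P3: Z <- W <- A -> M
Condition 1 (no descendant of Z in the set): holds — descendants of Z are {M}; none are in {W}.
Condition 2 (every backdoor path blocked by {W}):
  P1: open — no interior node is in the conditioning set.
  P2: open — no interior node is in the conditioning set.
  P3: blocked at chain node W ∈ conditioning set.
{W} does not satisfy the backdoor criterion.

No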